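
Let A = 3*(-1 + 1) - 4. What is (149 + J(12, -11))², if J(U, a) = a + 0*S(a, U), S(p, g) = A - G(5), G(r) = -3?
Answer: 19044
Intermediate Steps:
A = -4 (A = 3*0 - 4 = 0 - 4 = -4)
S(p, g) = -1 (S(p, g) = -4 - 1*(-3) = -4 + 3 = -1)
J(U, a) = a (J(U, a) = a + 0*(-1) = a + 0 = a)
(149 + J(12, -11))² = (149 - 11)² = 138² = 19044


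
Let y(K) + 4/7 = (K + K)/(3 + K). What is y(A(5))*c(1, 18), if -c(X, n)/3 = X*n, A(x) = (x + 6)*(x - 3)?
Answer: -11232/175 ≈ -64.183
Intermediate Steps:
A(x) = (-3 + x)*(6 + x) (A(x) = (6 + x)*(-3 + x) = (-3 + x)*(6 + x))
c(X, n) = -3*X*n
y(K) = -4/7 + 2*K/(3 + K) (y(K) = -4/7 + (K + K)/(3 + K) = -4/7 + (2*K)/(3 + K) = -4/7 + 2*K/(3 + K))
y(A(5))*c(1, 18) = (2*(-6 + 5*(-18 + 5**2 + 3*5))/(7*(3 + (-18 + 5**2 + 3*5))))*(-3*1*18) = (2*(-6 + 5*(-18 + 25 + 15))/(7*(3 + (-18 + 25 + 15))))*(-54) = (2*(-6 + 5*22)/(7*(3 + 22)))*(-54) = ((2/7)*(-6 + 110)/25)*(-54) = ((2/7)*(1/25)*104)*(-54) = (208/175)*(-54) = -11232/175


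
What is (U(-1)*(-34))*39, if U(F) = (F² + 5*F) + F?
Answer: 6630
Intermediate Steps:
U(F) = F² + 6*F
(U(-1)*(-34))*39 = (-(6 - 1)*(-34))*39 = (-1*5*(-34))*39 = -5*(-34)*39 = 170*39 = 6630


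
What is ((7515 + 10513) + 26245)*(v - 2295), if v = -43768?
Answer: -2039347199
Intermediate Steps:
((7515 + 10513) + 26245)*(v - 2295) = ((7515 + 10513) + 26245)*(-43768 - 2295) = (18028 + 26245)*(-46063) = 44273*(-46063) = -2039347199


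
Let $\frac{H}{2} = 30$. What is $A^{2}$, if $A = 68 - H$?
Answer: $64$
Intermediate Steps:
$H = 60$ ($H = 2 \cdot 30 = 60$)
$A = 8$ ($A = 68 - 60 = 8$)
$A^{2} = 8^{2} = 64$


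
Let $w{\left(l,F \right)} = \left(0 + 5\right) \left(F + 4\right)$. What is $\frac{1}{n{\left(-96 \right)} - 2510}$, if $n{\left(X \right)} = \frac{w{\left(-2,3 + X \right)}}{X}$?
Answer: $- \frac{96}{240515} \approx -0.00039914$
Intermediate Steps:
$w{\left(l,F \right)} = 20 + 5 F$ ($w{\left(l,F \right)} = 5 \left(4 + F\right) = 20 + 5 F$)
$n{\left(X \right)} = \frac{35 + 5 X}{X}$ ($n{\left(X \right)} = \frac{20 + 5 \left(3 + X\right)}{X} = \frac{20 + \left(15 + 5 X\right)}{X} = \frac{35 + 5 X}{X}$)
$\frac{1}{n{\left(-96 \right)} - 2510} = \frac{1}{\left(5 + \frac{35}{-96}\right) - 2510} = \frac{1}{\left(5 + 35 \left(- \frac{1}{96}\right)\right) - 2510} = \frac{1}{\left(5 - \frac{35}{96}\right) - 2510} = \frac{1}{\frac{445}{96} - 2510} = \frac{1}{- \frac{240515}{96}} = - \frac{96}{240515}$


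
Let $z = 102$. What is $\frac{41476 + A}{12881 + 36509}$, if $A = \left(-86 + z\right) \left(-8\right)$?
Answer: $\frac{20674}{24695} \approx 0.83717$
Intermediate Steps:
$A = -128$ ($A = \left(-86 + 102\right) \left(-8\right) = 16 \left(-8\right) = -128$)
$\frac{41476 + A}{12881 + 36509} = \frac{41476 - 128}{12881 + 36509} = \frac{41348}{49390} = 41348 \cdot \frac{1}{49390} = \frac{20674}{24695}$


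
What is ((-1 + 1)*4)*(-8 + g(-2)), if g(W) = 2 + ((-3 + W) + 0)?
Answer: 0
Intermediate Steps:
g(W) = -1 + W (g(W) = 2 + (-3 + W) = -1 + W)
((-1 + 1)*4)*(-8 + g(-2)) = ((-1 + 1)*4)*(-8 + (-1 - 2)) = (0*4)*(-8 - 3) = 0*(-11) = 0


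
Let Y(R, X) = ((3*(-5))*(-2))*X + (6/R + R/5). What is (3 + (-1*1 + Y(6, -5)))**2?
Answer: 531441/25 ≈ 21258.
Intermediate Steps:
Y(R, X) = 6/R + 30*X + R/5 (Y(R, X) = (-15*(-2))*X + (6/R + R*(1/5)) = 30*X + (6/R + R/5) = 6/R + 30*X + R/5)
(3 + (-1*1 + Y(6, -5)))**2 = (3 + (-1*1 + (6/6 + 30*(-5) + (1/5)*6)))**2 = (3 + (-1 + (6*(1/6) - 150 + 6/5)))**2 = (3 + (-1 + (1 - 150 + 6/5)))**2 = (3 + (-1 - 739/5))**2 = (3 - 744/5)**2 = (-729/5)**2 = 531441/25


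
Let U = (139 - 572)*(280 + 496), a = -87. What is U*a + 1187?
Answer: 29233883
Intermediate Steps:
U = -336008 (U = -433*776 = -336008)
U*a + 1187 = -336008*(-87) + 1187 = 29232696 + 1187 = 29233883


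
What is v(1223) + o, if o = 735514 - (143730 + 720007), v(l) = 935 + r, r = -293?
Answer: -127581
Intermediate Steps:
v(l) = 642 (v(l) = 935 - 293 = 642)
o = -128223 (o = 735514 - 1*863737 = 735514 - 863737 = -128223)
v(1223) + o = 642 - 128223 = -127581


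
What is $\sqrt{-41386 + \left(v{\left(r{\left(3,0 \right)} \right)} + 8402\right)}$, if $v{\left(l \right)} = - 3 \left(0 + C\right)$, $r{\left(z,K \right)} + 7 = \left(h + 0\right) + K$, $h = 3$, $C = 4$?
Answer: $2 i \sqrt{8249} \approx 181.65 i$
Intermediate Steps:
$r{\left(z,K \right)} = -4 + K$ ($r{\left(z,K \right)} = -7 + \left(\left(3 + 0\right) + K\right) = -7 + \left(3 + K\right) = -4 + K$)
$v{\left(l \right)} = -12$ ($v{\left(l \right)} = - 3 \left(0 + 4\right) = \left(-3\right) 4 = -12$)
$\sqrt{-41386 + \left(v{\left(r{\left(3,0 \right)} \right)} + 8402\right)} = \sqrt{-41386 + \left(-12 + 8402\right)} = \sqrt{-41386 + 8390} = \sqrt{-32996} = 2 i \sqrt{8249}$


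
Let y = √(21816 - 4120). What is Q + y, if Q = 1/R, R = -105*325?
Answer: -1/34125 + 4*√1106 ≈ 133.03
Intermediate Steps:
R = -34125
Q = -1/34125 (Q = 1/(-34125) = -1/34125 ≈ -2.9304e-5)
y = 4*√1106 (y = √17696 = 4*√1106 ≈ 133.03)
Q + y = -1/34125 + 4*√1106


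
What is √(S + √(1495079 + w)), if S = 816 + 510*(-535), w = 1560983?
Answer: √(-272034 + √3056062) ≈ 519.89*I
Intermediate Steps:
S = -272034 (S = 816 - 272850 = -272034)
√(S + √(1495079 + w)) = √(-272034 + √(1495079 + 1560983)) = √(-272034 + √3056062)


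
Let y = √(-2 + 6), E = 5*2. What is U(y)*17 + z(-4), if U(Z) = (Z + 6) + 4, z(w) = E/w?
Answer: 403/2 ≈ 201.50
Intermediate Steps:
E = 10
y = 2 (y = √4 = 2)
z(w) = 10/w
U(Z) = 10 + Z (U(Z) = (6 + Z) + 4 = 10 + Z)
U(y)*17 + z(-4) = (10 + 2)*17 + 10/(-4) = 12*17 + 10*(-¼) = 204 - 5/2 = 403/2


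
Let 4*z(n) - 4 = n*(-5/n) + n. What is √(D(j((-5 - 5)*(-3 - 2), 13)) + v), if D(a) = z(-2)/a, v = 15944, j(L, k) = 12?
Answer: √255103/4 ≈ 126.27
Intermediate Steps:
z(n) = -¼ + n/4 (z(n) = 1 + (n*(-5/n) + n)/4 = 1 + (-5 + n)/4 = 1 + (-5/4 + n/4) = -¼ + n/4)
D(a) = -3/(4*a) (D(a) = (-¼ + (¼)*(-2))/a = (-¼ - ½)/a = -3/(4*a))
√(D(j((-5 - 5)*(-3 - 2), 13)) + v) = √(-¾/12 + 15944) = √(-¾*1/12 + 15944) = √(-1/16 + 15944) = √(255103/16) = √255103/4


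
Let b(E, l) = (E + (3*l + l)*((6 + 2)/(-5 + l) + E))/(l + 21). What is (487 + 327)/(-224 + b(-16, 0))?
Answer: -8547/2360 ≈ -3.6216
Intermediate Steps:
b(E, l) = (E + 4*l*(E + 8/(-5 + l)))/(21 + l) (b(E, l) = (E + (4*l)*(8/(-5 + l) + E))/(21 + l) = (E + (4*l)*(E + 8/(-5 + l)))/(21 + l) = (E + 4*l*(E + 8/(-5 + l)))/(21 + l))
(487 + 327)/(-224 + b(-16, 0)) = (487 + 327)/(-224 + (-5*(-16) + 32*0 - 19*(-16)*0 + 4*(-16)*0²)/(-105 + 0² + 16*0)) = 814/(-224 + (80 + 0 + 0 + 4*(-16)*0)/(-105 + 0 + 0)) = 814/(-224 + (80 + 0 + 0 + 0)/(-105)) = 814/(-224 - 1/105*80) = 814/(-224 - 16/21) = 814/(-4720/21) = 814*(-21/4720) = -8547/2360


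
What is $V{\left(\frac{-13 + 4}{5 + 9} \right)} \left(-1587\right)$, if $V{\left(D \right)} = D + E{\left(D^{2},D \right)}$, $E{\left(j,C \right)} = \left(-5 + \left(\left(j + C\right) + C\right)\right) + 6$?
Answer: $\frac{160287}{196} \approx 817.79$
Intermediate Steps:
$E{\left(j,C \right)} = 1 + j + 2 C$ ($E{\left(j,C \right)} = \left(-5 + \left(\left(C + j\right) + C\right)\right) + 6 = \left(-5 + \left(j + 2 C\right)\right) + 6 = \left(-5 + j + 2 C\right) + 6 = 1 + j + 2 C$)
$V{\left(D \right)} = 1 + D^{2} + 3 D$ ($V{\left(D \right)} = D + \left(1 + D^{2} + 2 D\right) = 1 + D^{2} + 3 D$)
$V{\left(\frac{-13 + 4}{5 + 9} \right)} \left(-1587\right) = \left(1 + \left(\frac{-13 + 4}{5 + 9}\right)^{2} + 3 \frac{-13 + 4}{5 + 9}\right) \left(-1587\right) = \left(1 + \left(- \frac{9}{14}\right)^{2} + 3 \left(- \frac{9}{14}\right)\right) \left(-1587\right) = \left(1 + \frac{81}{196} - \frac{27}{14}\right) \left(-1587\right) = \left(- \frac{101}{196}\right) \left(-1587\right) = \frac{160287}{196}$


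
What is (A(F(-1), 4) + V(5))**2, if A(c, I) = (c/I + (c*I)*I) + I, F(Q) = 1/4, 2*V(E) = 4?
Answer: 25921/256 ≈ 101.25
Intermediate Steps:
V(E) = 2 (V(E) = (1/2)*4 = 2)
F(Q) = 1/4
A(c, I) = I + c/I + c*I**2 (A(c, I) = (c/I + (I*c)*I) + I = (c/I + c*I**2) + I = I + c/I + c*I**2)
(A(F(-1), 4) + V(5))**2 = ((4 + (1/4)/4 + (1/4)*4**2) + 2)**2 = ((4 + (1/4)*(1/4) + (1/4)*16) + 2)**2 = ((4 + 1/16 + 4) + 2)**2 = (129/16 + 2)**2 = (161/16)**2 = 25921/256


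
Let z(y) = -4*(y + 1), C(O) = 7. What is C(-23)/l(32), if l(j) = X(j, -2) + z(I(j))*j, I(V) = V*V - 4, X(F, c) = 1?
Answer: -7/130687 ≈ -5.3563e-5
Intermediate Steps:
I(V) = -4 + V**2 (I(V) = V**2 - 4 = -4 + V**2)
z(y) = -4 - 4*y (z(y) = -4*(1 + y) = -4 - 4*y)
l(j) = 1 + j*(12 - 4*j**2) (l(j) = 1 + (-4 - 4*(-4 + j**2))*j = 1 + (-4 + (16 - 4*j**2))*j = 1 + (12 - 4*j**2)*j = 1 + j*(12 - 4*j**2))
C(-23)/l(32) = 7/(1 - 4*32*(-3 + 32**2)) = 7/(1 - 4*32*(-3 + 1024)) = 7/(1 - 4*32*1021) = 7/(1 - 130688) = 7/(-130687) = 7*(-1/130687) = -7/130687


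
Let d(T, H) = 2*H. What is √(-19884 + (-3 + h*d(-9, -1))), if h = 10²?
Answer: I*√20087 ≈ 141.73*I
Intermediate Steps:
h = 100
√(-19884 + (-3 + h*d(-9, -1))) = √(-19884 + (-3 + 100*(2*(-1)))) = √(-19884 + (-3 + 100*(-2))) = √(-19884 + (-3 - 200)) = √(-19884 - 203) = √(-20087) = I*√20087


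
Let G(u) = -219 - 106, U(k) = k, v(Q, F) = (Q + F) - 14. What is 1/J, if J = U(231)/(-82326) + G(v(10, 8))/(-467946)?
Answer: -3210343533/6778298 ≈ -473.62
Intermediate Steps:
v(Q, F) = -14 + F + Q (v(Q, F) = (F + Q) - 14 = -14 + F + Q)
G(u) = -325
J = -6778298/3210343533 (J = 231/(-82326) - 325/(-467946) = 231*(-1/82326) - 325*(-1/467946) = -77/27442 + 325/467946 = -6778298/3210343533 ≈ -0.0021114)
1/J = 1/(-6778298/3210343533) = -3210343533/6778298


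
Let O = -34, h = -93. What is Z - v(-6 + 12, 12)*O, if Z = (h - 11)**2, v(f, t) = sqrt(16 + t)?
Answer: 10816 + 68*sqrt(7) ≈ 10996.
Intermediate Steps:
Z = 10816 (Z = (-93 - 11)**2 = (-104)**2 = 10816)
Z - v(-6 + 12, 12)*O = 10816 - sqrt(16 + 12)*(-34) = 10816 - sqrt(28)*(-34) = 10816 - 2*sqrt(7)*(-34) = 10816 - (-68)*sqrt(7) = 10816 + 68*sqrt(7)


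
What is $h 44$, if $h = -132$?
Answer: $-5808$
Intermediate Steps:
$h 44 = \left(-132\right) 44 = -5808$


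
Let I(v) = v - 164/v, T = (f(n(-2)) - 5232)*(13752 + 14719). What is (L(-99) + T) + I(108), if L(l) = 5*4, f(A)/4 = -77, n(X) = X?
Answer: -4258688765/27 ≈ -1.5773e+8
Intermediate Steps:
f(A) = -308 (f(A) = 4*(-77) = -308)
T = -157729340 (T = (-308 - 5232)*(13752 + 14719) = -5540*28471 = -157729340)
L(l) = 20
(L(-99) + T) + I(108) = (20 - 157729340) + (108 - 164/108) = -157729320 + (108 - 164*1/108) = -157729320 + (108 - 41/27) = -157729320 + 2875/27 = -4258688765/27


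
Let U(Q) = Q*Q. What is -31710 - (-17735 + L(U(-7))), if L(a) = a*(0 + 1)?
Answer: -14024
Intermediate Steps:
U(Q) = Q²
L(a) = a (L(a) = a*1 = a)
-31710 - (-17735 + L(U(-7))) = -31710 - (-17735 + (-7)²) = -31710 - (-17735 + 49) = -31710 - 1*(-17686) = -31710 + 17686 = -14024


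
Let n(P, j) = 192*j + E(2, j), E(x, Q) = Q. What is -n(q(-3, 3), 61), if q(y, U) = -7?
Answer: -11773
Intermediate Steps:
n(P, j) = 193*j (n(P, j) = 192*j + j = 193*j)
-n(q(-3, 3), 61) = -193*61 = -1*11773 = -11773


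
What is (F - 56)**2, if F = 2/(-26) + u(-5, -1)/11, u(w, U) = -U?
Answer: 64096036/20449 ≈ 3134.4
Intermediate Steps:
F = 2/143 (F = 2/(-26) - 1*(-1)/11 = 2*(-1/26) + 1*(1/11) = -1/13 + 1/11 = 2/143 ≈ 0.013986)
(F - 56)**2 = (2/143 - 56)**2 = (-8006/143)**2 = 64096036/20449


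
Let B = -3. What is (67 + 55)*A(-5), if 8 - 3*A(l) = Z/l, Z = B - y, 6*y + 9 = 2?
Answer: 13969/45 ≈ 310.42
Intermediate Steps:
y = -7/6 (y = -3/2 + (⅙)*2 = -3/2 + ⅓ = -7/6 ≈ -1.1667)
Z = -11/6 (Z = -3 - 1*(-7/6) = -3 + 7/6 = -11/6 ≈ -1.8333)
A(l) = 8/3 + 11/(18*l) (A(l) = 8/3 - (-11)/(18*l) = 8/3 + 11/(18*l))
(67 + 55)*A(-5) = (67 + 55)*((1/18)*(11 + 48*(-5))/(-5)) = 122*((1/18)*(-⅕)*(11 - 240)) = 122*((1/18)*(-⅕)*(-229)) = 122*(229/90) = 13969/45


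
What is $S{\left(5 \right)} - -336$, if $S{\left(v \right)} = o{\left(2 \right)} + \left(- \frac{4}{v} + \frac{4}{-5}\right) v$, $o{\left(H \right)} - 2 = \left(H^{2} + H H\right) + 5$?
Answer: $343$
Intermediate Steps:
$o{\left(H \right)} = 7 + 2 H^{2}$ ($o{\left(H \right)} = 2 + \left(\left(H^{2} + H H\right) + 5\right) = 2 + \left(\left(H^{2} + H^{2}\right) + 5\right) = 2 + \left(2 H^{2} + 5\right) = 2 + \left(5 + 2 H^{2}\right) = 7 + 2 H^{2}$)
$S{\left(v \right)} = 15 + v \left(- \frac{4}{5} - \frac{4}{v}\right)$ ($S{\left(v \right)} = \left(7 + 2 \cdot 2^{2}\right) + \left(- \frac{4}{v} + \frac{4}{-5}\right) v = \left(7 + 2 \cdot 4\right) + \left(- \frac{4}{v} + 4 \left(- \frac{1}{5}\right)\right) v = \left(7 + 8\right) + \left(- \frac{4}{v} - \frac{4}{5}\right) v = 15 + \left(- \frac{4}{5} - \frac{4}{v}\right) v = 15 + v \left(- \frac{4}{5} - \frac{4}{v}\right)$)
$S{\left(5 \right)} - -336 = \left(11 - 4\right) - -336 = \left(11 - 4\right) + 336 = 7 + 336 = 343$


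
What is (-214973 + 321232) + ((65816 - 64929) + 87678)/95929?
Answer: 10193408176/95929 ≈ 1.0626e+5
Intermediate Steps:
(-214973 + 321232) + ((65816 - 64929) + 87678)/95929 = 106259 + (887 + 87678)*(1/95929) = 106259 + 88565*(1/95929) = 106259 + 88565/95929 = 10193408176/95929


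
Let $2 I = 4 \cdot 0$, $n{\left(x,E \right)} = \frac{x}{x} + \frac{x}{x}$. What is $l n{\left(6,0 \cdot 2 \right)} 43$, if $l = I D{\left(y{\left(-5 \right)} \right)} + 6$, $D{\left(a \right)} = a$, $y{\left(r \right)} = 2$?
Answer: $516$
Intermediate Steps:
$n{\left(x,E \right)} = 2$ ($n{\left(x,E \right)} = 1 + 1 = 2$)
$I = 0$ ($I = \frac{4 \cdot 0}{2} = \frac{1}{2} \cdot 0 = 0$)
$l = 6$ ($l = 0 \cdot 2 + 6 = 0 + 6 = 6$)
$l n{\left(6,0 \cdot 2 \right)} 43 = 6 \cdot 2 \cdot 43 = 12 \cdot 43 = 516$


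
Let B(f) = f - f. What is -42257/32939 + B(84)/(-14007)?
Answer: -42257/32939 ≈ -1.2829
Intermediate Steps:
B(f) = 0
-42257/32939 + B(84)/(-14007) = -42257/32939 + 0/(-14007) = -42257*1/32939 + 0*(-1/14007) = -42257/32939 + 0 = -42257/32939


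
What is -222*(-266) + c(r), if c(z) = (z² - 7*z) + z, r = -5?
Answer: 59107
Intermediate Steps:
c(z) = z² - 6*z
-222*(-266) + c(r) = -222*(-266) - 5*(-6 - 5) = 59052 - 5*(-11) = 59052 + 55 = 59107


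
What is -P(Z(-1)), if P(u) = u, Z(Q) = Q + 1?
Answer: 0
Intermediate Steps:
Z(Q) = 1 + Q
-P(Z(-1)) = -(1 - 1) = -1*0 = 0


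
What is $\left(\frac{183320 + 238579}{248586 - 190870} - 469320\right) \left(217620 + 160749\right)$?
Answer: $- \frac{10248824809638549}{57716} \approx -1.7757 \cdot 10^{11}$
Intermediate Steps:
$\left(\frac{183320 + 238579}{248586 - 190870} - 469320\right) \left(217620 + 160749\right) = \left(\frac{421899}{57716} - 469320\right) 378369 = \left(- \frac{27086851221}{57716}\right) 378369 = - \frac{10248824809638549}{57716}$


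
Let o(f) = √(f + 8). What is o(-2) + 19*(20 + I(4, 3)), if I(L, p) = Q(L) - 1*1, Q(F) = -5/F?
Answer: 1349/4 + √6 ≈ 339.70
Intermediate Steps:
I(L, p) = -1 - 5/L (I(L, p) = -5/L - 1*1 = -5/L - 1 = -1 - 5/L)
o(f) = √(8 + f)
o(-2) + 19*(20 + I(4, 3)) = √(8 - 2) + 19*(20 + (-5 - 1*4)/4) = √6 + 19*(20 + (-5 - 4)/4) = √6 + 19*(20 + (¼)*(-9)) = √6 + 19*(20 - 9/4) = √6 + 19*(71/4) = √6 + 1349/4 = 1349/4 + √6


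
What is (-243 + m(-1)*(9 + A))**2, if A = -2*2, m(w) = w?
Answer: 61504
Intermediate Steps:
A = -4
(-243 + m(-1)*(9 + A))**2 = (-243 - (9 - 4))**2 = (-243 - 1*5)**2 = (-243 - 5)**2 = (-248)**2 = 61504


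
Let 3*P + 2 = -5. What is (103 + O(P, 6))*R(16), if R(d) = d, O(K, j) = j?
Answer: 1744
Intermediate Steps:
P = -7/3 (P = -⅔ + (⅓)*(-5) = -⅔ - 5/3 = -7/3 ≈ -2.3333)
(103 + O(P, 6))*R(16) = (103 + 6)*16 = 109*16 = 1744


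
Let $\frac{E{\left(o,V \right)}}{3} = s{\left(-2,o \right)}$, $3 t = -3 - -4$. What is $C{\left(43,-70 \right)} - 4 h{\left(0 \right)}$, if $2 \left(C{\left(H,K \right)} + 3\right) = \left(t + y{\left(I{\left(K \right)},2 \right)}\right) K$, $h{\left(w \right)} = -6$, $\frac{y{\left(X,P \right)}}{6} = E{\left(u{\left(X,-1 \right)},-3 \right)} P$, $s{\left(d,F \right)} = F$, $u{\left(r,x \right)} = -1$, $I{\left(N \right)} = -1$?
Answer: $\frac{3808}{3} \approx 1269.3$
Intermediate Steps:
$t = \frac{1}{3}$ ($t = \frac{-3 - -4}{3} = \frac{-3 + 4}{3} = \frac{1}{3} \cdot 1 = \frac{1}{3} \approx 0.33333$)
$E{\left(o,V \right)} = 3 o$
$y{\left(X,P \right)} = - 18 P$ ($y{\left(X,P \right)} = 6 \cdot 3 \left(-1\right) P = 6 \left(- 3 P\right) = - 18 P$)
$C{\left(H,K \right)} = -3 - \frac{107 K}{6}$ ($C{\left(H,K \right)} = -3 + \frac{\left(\frac{1}{3} - 36\right) K}{2} = -3 + \frac{\left(- \frac{107}{3}\right) K}{2} = -3 - \frac{107 K}{6}$)
$C{\left(43,-70 \right)} - 4 h{\left(0 \right)} = \left(-3 - - \frac{3745}{3}\right) - -24 = \left(-3 + \frac{3745}{3}\right) + 24 = \frac{3736}{3} + 24 = \frac{3808}{3}$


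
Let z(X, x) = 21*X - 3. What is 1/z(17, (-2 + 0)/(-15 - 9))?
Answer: 1/354 ≈ 0.0028249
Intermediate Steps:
z(X, x) = -3 + 21*X
1/z(17, (-2 + 0)/(-15 - 9)) = 1/(-3 + 21*17) = 1/(-3 + 357) = 1/354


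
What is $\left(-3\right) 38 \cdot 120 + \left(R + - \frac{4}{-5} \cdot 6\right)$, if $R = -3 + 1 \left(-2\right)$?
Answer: $- \frac{68401}{5} \approx -13680.0$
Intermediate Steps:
$R = -5$ ($R = -3 - 2 = -5$)
$\left(-3\right) 38 \cdot 120 + \left(R + - \frac{4}{-5} \cdot 6\right) = \left(-3\right) 38 \cdot 120 - \left(5 - - \frac{4}{-5} \cdot 6\right) = \left(-114\right) 120 - \left(5 - \left(-4\right) \left(- \frac{1}{5}\right) 6\right) = -13680 + \left(-5 + \frac{4}{5} \cdot 6\right) = -13680 + \left(-5 + \frac{24}{5}\right) = -13680 - \frac{1}{5} = - \frac{68401}{5}$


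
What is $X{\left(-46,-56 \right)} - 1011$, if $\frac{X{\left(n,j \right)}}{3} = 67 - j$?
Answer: $-642$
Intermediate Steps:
$X{\left(n,j \right)} = 201 - 3 j$ ($X{\left(n,j \right)} = 3 \left(67 - j\right) = 201 - 3 j$)
$X{\left(-46,-56 \right)} - 1011 = \left(201 - -168\right) - 1011 = \left(201 + 168\right) - 1011 = 369 - 1011 = -642$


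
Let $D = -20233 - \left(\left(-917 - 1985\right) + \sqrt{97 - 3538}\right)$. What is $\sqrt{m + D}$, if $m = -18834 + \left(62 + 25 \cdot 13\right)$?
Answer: $\sqrt{-35778 - i \sqrt{3441}} \approx 0.155 - 189.15 i$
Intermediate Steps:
$D = -17331 - i \sqrt{3441}$ ($D = -20233 - \left(-2902 + \sqrt{-3441}\right) = -20233 - \left(-2902 + i \sqrt{3441}\right) = -20233 + \left(2902 - i \sqrt{3441}\right) = -17331 - i \sqrt{3441} \approx -17331.0 - 58.66 i$)
$m = -18447$ ($m = -18834 + \left(62 + 325\right) = -18834 + 387 = -18447$)
$\sqrt{m + D} = \sqrt{-18447 - \left(17331 + i \sqrt{3441}\right)} = \sqrt{-35778 - i \sqrt{3441}}$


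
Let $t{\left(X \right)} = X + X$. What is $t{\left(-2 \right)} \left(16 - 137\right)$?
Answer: $484$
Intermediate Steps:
$t{\left(X \right)} = 2 X$
$t{\left(-2 \right)} \left(16 - 137\right) = 2 \left(-2\right) \left(16 - 137\right) = \left(-4\right) \left(-121\right) = 484$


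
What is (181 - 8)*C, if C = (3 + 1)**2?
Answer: 2768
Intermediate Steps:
C = 16 (C = 4**2 = 16)
(181 - 8)*C = (181 - 8)*16 = 173*16 = 2768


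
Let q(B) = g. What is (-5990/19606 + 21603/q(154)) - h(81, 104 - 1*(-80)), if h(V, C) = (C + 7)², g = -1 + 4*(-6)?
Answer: -9152430159/245075 ≈ -37345.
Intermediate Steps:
g = -25 (g = -1 - 24 = -25)
q(B) = -25
h(V, C) = (7 + C)²
(-5990/19606 + 21603/q(154)) - h(81, 104 - 1*(-80)) = (-5990/19606 + 21603/(-25)) - (7 + (104 - 1*(-80)))² = (-5990*1/19606 + 21603*(-1/25)) - (7 + (104 + 80))² = (-2995/9803 - 21603/25) - (7 + 184)² = -211849084/245075 - 1*191² = -211849084/245075 - 1*36481 = -211849084/245075 - 36481 = -9152430159/245075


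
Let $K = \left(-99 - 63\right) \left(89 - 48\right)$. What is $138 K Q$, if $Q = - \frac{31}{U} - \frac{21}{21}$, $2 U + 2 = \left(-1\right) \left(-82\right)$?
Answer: $\frac{16269579}{10} \approx 1.627 \cdot 10^{6}$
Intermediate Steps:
$U = 40$ ($U = -1 + \frac{\left(-1\right) \left(-82\right)}{2} = -1 + \frac{1}{2} \cdot 82 = -1 + 41 = 40$)
$K = -6642$ ($K = \left(-162\right) 41 = -6642$)
$Q = - \frac{71}{40}$ ($Q = - \frac{31}{40} - \frac{21}{21} = \left(-31\right) \frac{1}{40} - 1 = - \frac{31}{40} - 1 = - \frac{71}{40} \approx -1.775$)
$138 K Q = 138 \left(-6642\right) \left(- \frac{71}{40}\right) = \left(-916596\right) \left(- \frac{71}{40}\right) = \frac{16269579}{10}$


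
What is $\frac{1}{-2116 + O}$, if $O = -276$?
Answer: $- \frac{1}{2392} \approx -0.00041806$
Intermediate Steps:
$\frac{1}{-2116 + O} = \frac{1}{-2116 - 276} = \frac{1}{-2392} = - \frac{1}{2392}$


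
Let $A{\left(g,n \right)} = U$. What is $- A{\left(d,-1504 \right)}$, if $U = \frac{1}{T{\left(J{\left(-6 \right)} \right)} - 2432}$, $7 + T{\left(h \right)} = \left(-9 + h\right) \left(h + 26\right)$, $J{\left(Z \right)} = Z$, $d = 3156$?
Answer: $\frac{1}{2739} \approx 0.0003651$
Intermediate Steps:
$T{\left(h \right)} = -7 + \left(-9 + h\right) \left(26 + h\right)$ ($T{\left(h \right)} = -7 + \left(-9 + h\right) \left(h + 26\right) = -7 + \left(-9 + h\right) \left(26 + h\right)$)
$U = - \frac{1}{2739}$ ($U = \frac{1}{\left(-241 + \left(-6\right)^{2} + 17 \left(-6\right)\right) - 2432} = \frac{1}{\left(-241 + 36 - 102\right) - 2432} = \frac{1}{-307 - 2432} = \frac{1}{-2739} = - \frac{1}{2739} \approx -0.0003651$)
$A{\left(g,n \right)} = - \frac{1}{2739}$
$- A{\left(d,-1504 \right)} = \left(-1\right) \left(- \frac{1}{2739}\right) = \frac{1}{2739}$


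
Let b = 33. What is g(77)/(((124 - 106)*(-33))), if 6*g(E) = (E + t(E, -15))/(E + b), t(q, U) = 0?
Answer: -7/35640 ≈ -0.00019641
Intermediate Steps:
g(E) = E/(6*(33 + E)) (g(E) = ((E + 0)/(E + 33))/6 = (E/(33 + E))/6 = E/(6*(33 + E)))
g(77)/(((124 - 106)*(-33))) = ((⅙)*77/(33 + 77))/(((124 - 106)*(-33))) = ((⅙)*77/110)/((18*(-33))) = ((⅙)*77*(1/110))/(-594) = (7/60)*(-1/594) = -7/35640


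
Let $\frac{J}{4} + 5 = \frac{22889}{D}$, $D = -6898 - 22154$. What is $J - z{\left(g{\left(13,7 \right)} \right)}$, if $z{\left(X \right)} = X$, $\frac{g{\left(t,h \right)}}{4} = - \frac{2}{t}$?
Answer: $- \frac{2127833}{94419} \approx -22.536$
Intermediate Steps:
$g{\left(t,h \right)} = - \frac{8}{t}$ ($g{\left(t,h \right)} = 4 \left(- \frac{2}{t}\right) = - \frac{8}{t}$)
$D = -29052$
$J = - \frac{168149}{7263}$ ($J = -20 + 4 \frac{22889}{-29052} = -20 + 4 \cdot 22889 \left(- \frac{1}{29052}\right) = -20 + 4 \left(- \frac{22889}{29052}\right) = -20 - \frac{22889}{7263} = - \frac{168149}{7263} \approx -23.151$)
$J - z{\left(g{\left(13,7 \right)} \right)} = - \frac{168149}{7263} - - \frac{8}{13} = - \frac{168149}{7263} + \frac{8}{13} = - \frac{2127833}{94419}$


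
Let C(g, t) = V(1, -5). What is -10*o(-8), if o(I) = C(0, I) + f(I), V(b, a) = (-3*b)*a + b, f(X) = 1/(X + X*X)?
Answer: -4485/28 ≈ -160.18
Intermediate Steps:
f(X) = 1/(X + X²)
V(b, a) = b - 3*a*b (V(b, a) = -3*a*b + b = b - 3*a*b)
C(g, t) = 16 (C(g, t) = 1*(1 - 3*(-5)) = 1*(1 + 15) = 1*16 = 16)
o(I) = 16 + 1/(I*(1 + I))
-10*o(-8) = -10*(16 + 1/((-8)*(1 - 8))) = -10*(16 - ⅛/(-7)) = -10*(16 - ⅛*(-⅐)) = -10*(16 + 1/56) = -10*897/56 = -4485/28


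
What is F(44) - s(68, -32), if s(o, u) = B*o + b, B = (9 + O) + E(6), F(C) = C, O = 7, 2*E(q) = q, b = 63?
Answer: -1311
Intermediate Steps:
E(q) = q/2
B = 19 (B = (9 + 7) + (½)*6 = 16 + 3 = 19)
s(o, u) = 63 + 19*o (s(o, u) = 19*o + 63 = 63 + 19*o)
F(44) - s(68, -32) = 44 - (63 + 19*68) = 44 - (63 + 1292) = 44 - 1*1355 = 44 - 1355 = -1311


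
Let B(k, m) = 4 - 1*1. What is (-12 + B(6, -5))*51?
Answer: -459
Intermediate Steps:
B(k, m) = 3 (B(k, m) = 4 - 1 = 3)
(-12 + B(6, -5))*51 = (-12 + 3)*51 = -9*51 = -459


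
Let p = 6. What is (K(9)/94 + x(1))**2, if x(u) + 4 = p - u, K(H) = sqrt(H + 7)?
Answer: 2401/2209 ≈ 1.0869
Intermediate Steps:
K(H) = sqrt(7 + H)
x(u) = 2 - u (x(u) = -4 + (6 - u) = 2 - u)
(K(9)/94 + x(1))**2 = (sqrt(7 + 9)/94 + (2 - 1*1))**2 = (sqrt(16)*(1/94) + (2 - 1))**2 = (4*(1/94) + 1)**2 = (2/47 + 1)**2 = (49/47)**2 = 2401/2209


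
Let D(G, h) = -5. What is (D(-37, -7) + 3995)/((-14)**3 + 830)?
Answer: -665/319 ≈ -2.0846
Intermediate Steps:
(D(-37, -7) + 3995)/((-14)**3 + 830) = (-5 + 3995)/((-14)**3 + 830) = 3990/(-2744 + 830) = 3990/(-1914) = 3990*(-1/1914) = -665/319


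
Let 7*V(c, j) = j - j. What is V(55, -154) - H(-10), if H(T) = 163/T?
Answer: 163/10 ≈ 16.300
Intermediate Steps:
V(c, j) = 0 (V(c, j) = (j - j)/7 = (⅐)*0 = 0)
V(55, -154) - H(-10) = 0 - 163/(-10) = 0 - 163*(-1)/10 = 0 - 1*(-163/10) = 0 + 163/10 = 163/10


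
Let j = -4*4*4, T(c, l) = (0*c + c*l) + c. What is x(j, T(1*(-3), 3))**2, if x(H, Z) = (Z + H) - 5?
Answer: 6561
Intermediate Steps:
T(c, l) = c + c*l (T(c, l) = (0 + c*l) + c = c*l + c = c + c*l)
j = -64 (j = -16*4 = -64)
x(H, Z) = -5 + H + Z (x(H, Z) = (H + Z) - 5 = -5 + H + Z)
x(j, T(1*(-3), 3))**2 = (-5 - 64 + (1*(-3))*(1 + 3))**2 = (-5 - 64 - 3*4)**2 = (-5 - 64 - 12)**2 = (-81)**2 = 6561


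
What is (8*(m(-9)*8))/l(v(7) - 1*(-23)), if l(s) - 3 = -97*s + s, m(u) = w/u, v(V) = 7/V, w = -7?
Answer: -448/20709 ≈ -0.021633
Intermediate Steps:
m(u) = -7/u
l(s) = 3 - 96*s (l(s) = 3 + (-97*s + s) = 3 - 96*s)
(8*(m(-9)*8))/l(v(7) - 1*(-23)) = (8*(-7/(-9)*8))/(3 - 96*(7/7 - 1*(-23))) = (8*(-7*(-⅑)*8))/(3 - 96*(7*(⅐) + 23)) = (8*((7/9)*8))/(3 - 96*(1 + 23)) = (8*(56/9))/(3 - 96*24) = 448/(9*(3 - 2304)) = (448/9)/(-2301) = (448/9)*(-1/2301) = -448/20709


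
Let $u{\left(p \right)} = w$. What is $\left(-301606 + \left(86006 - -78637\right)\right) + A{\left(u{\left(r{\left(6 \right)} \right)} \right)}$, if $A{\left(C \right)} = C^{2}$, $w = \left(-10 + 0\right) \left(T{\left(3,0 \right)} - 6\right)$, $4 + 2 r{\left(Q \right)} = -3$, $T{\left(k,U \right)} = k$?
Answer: $-136063$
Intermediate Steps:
$r{\left(Q \right)} = - \frac{7}{2}$ ($r{\left(Q \right)} = -2 + \frac{1}{2} \left(-3\right) = -2 - \frac{3}{2} = - \frac{7}{2}$)
$w = 30$ ($w = \left(-10 + 0\right) \left(3 - 6\right) = \left(-10\right) \left(-3\right) = 30$)
$u{\left(p \right)} = 30$
$\left(-301606 + \left(86006 - -78637\right)\right) + A{\left(u{\left(r{\left(6 \right)} \right)} \right)} = \left(-301606 + \left(86006 - -78637\right)\right) + 30^{2} = \left(-301606 + \left(86006 + 78637\right)\right) + 900 = \left(-301606 + 164643\right) + 900 = -136963 + 900 = -136063$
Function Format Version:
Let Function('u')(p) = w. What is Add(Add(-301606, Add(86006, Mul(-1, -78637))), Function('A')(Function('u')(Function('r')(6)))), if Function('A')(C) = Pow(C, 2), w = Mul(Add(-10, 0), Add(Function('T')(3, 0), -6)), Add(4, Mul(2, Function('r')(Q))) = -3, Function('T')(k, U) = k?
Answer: -136063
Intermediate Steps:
Function('r')(Q) = Rational(-7, 2) (Function('r')(Q) = Add(-2, Mul(Rational(1, 2), -3)) = Add(-2, Rational(-3, 2)) = Rational(-7, 2))
w = 30 (w = Mul(Add(-10, 0), Add(3, -6)) = Mul(-10, -3) = 30)
Function('u')(p) = 30
Add(Add(-301606, Add(86006, Mul(-1, -78637))), Function('A')(Function('u')(Function('r')(6)))) = Add(Add(-301606, Add(86006, Mul(-1, -78637))), Pow(30, 2)) = Add(Add(-301606, Add(86006, 78637)), 900) = Add(Add(-301606, 164643), 900) = Add(-136963, 900) = -136063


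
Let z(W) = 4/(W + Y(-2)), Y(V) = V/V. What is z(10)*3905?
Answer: 1420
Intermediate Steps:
Y(V) = 1
z(W) = 4/(1 + W) (z(W) = 4/(W + 1) = 4/(1 + W))
z(10)*3905 = (4/(1 + 10))*3905 = (4/11)*3905 = 1420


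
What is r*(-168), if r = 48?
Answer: -8064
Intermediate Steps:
r*(-168) = 48*(-168) = -8064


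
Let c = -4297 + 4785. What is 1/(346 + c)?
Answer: 1/834 ≈ 0.0011990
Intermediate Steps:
c = 488
1/(346 + c) = 1/(346 + 488) = 1/834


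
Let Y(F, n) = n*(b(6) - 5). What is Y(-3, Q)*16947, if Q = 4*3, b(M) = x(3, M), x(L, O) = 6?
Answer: 203364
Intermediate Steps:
b(M) = 6
Q = 12
Y(F, n) = n (Y(F, n) = n*(6 - 5) = n*1 = n)
Y(-3, Q)*16947 = 12*16947 = 203364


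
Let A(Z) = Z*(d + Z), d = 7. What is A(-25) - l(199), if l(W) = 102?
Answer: 348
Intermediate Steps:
A(Z) = Z*(7 + Z)
A(-25) - l(199) = -25*(7 - 25) - 1*102 = -25*(-18) - 102 = 450 - 102 = 348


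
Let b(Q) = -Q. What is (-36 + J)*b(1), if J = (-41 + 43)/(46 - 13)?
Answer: 1186/33 ≈ 35.939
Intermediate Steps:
J = 2/33 ≈ 0.060606
(-36 + J)*b(1) = (-36 + 2/33)*(-1*1) = -1186/33*(-1) = 1186/33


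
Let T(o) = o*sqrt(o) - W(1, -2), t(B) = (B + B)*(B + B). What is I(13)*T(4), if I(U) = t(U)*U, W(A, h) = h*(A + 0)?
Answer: 87880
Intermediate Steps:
W(A, h) = A*h (W(A, h) = h*A = A*h)
t(B) = 4*B**2 (t(B) = (2*B)*(2*B) = 4*B**2)
T(o) = 2 + o**(3/2) (T(o) = o*sqrt(o) - (-2) = o**(3/2) - 1*(-2) = o**(3/2) + 2 = 2 + o**(3/2))
I(U) = 4*U**3 (I(U) = (4*U**2)*U = 4*U**3)
I(13)*T(4) = (4*13**3)*(2 + 4**(3/2)) = (4*2197)*(2 + 8) = 8788*10 = 87880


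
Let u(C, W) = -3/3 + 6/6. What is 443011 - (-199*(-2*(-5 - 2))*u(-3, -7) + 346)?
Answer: 442665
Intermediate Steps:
u(C, W) = 0 (u(C, W) = -3*⅓ + 6*(⅙) = -1 + 1 = 0)
443011 - (-199*(-2*(-5 - 2))*u(-3, -7) + 346) = 443011 - (-199*(-2*(-5 - 2))*0 + 346) = 443011 - (-199*(-2*(-7))*0 + 346) = 443011 - (-2786*0 + 346) = 443011 - (-199*0 + 346) = 443011 - (0 + 346) = 443011 - 1*346 = 443011 - 346 = 442665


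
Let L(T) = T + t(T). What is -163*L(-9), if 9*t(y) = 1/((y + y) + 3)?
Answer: 198208/135 ≈ 1468.2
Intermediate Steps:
t(y) = 1/(9*(3 + 2*y)) (t(y) = 1/(9*((y + y) + 3)) = 1/(9*(2*y + 3)) = 1/(9*(3 + 2*y)))
L(T) = T + 1/(9*(3 + 2*T))
-163*L(-9) = -163*(-9 + 1/(9*(3 + 2*(-9)))) = -163*(-9 + 1/(9*(3 - 18))) = -163*(-9 + (⅑)/(-15)) = -163*(-9 + (⅑)*(-1/15)) = -163*(-9 - 1/135) = -163*(-1216/135) = 198208/135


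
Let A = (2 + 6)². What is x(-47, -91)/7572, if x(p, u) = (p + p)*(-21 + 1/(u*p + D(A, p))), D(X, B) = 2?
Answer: 2111663/8100147 ≈ 0.26069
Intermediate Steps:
A = 64 (A = 8² = 64)
x(p, u) = 2*p*(-21 + 1/(2 + p*u)) (x(p, u) = (p + p)*(-21 + 1/(u*p + 2)) = (2*p)*(-21 + 1/(p*u + 2)) = (2*p)*(-21 + 1/(2 + p*u)) = 2*p*(-21 + 1/(2 + p*u)))
x(-47, -91)/7572 = -2*(-47)*(41 + 21*(-47)*(-91))/(2 - 47*(-91))/7572 = -2*(-47)*(41 + 89817)/(2 + 4277)*(1/7572) = -2*(-47)*89858/4279*(1/7572) = -2*(-47)*1/4279*89858*(1/7572) = (8446652/4279)*(1/7572) = 2111663/8100147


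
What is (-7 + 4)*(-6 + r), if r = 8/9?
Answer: 46/3 ≈ 15.333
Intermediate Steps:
r = 8/9 (r = 8*(⅑) = 8/9 ≈ 0.88889)
(-7 + 4)*(-6 + r) = (-7 + 4)*(-6 + 8/9) = -3*(-46/9) = 46/3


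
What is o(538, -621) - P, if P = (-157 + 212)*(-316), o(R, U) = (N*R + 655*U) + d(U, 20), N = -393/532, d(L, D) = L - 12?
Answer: -103847845/266 ≈ -3.9041e+5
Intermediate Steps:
d(L, D) = -12 + L
N = -393/532 (N = -393*1/532 = -393/532 ≈ -0.73872)
o(R, U) = -12 + 656*U - 393*R/532 (o(R, U) = (-393*R/532 + 655*U) + (-12 + U) = (655*U - 393*R/532) + (-12 + U) = -12 + 656*U - 393*R/532)
P = -17380 (P = 55*(-316) = -17380)
o(538, -621) - P = (-12 + 656*(-621) - 393/532*538) - 1*(-17380) = (-12 - 407376 - 105717/266) + 17380 = -108470925/266 + 17380 = -103847845/266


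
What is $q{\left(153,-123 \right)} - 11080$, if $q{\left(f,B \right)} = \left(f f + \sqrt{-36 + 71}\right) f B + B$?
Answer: $-440545174 - 18819 \sqrt{35} \approx -4.4066 \cdot 10^{8}$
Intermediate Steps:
$q{\left(f,B \right)} = B + B f \left(\sqrt{35} + f^{2}\right)$ ($q{\left(f,B \right)} = \left(f^{2} + \sqrt{35}\right) f B + B = \left(\sqrt{35} + f^{2}\right) f B + B = f \left(\sqrt{35} + f^{2}\right) B + B = B f \left(\sqrt{35} + f^{2}\right) + B = B + B f \left(\sqrt{35} + f^{2}\right)$)
$q{\left(153,-123 \right)} - 11080 = - 123 \left(1 + 153^{3} + 153 \sqrt{35}\right) - 11080 = - 123 \left(1 + 3581577 + 153 \sqrt{35}\right) - 11080 = - 123 \left(3581578 + 153 \sqrt{35}\right) - 11080 = \left(-440534094 - 18819 \sqrt{35}\right) - 11080 = -440545174 - 18819 \sqrt{35}$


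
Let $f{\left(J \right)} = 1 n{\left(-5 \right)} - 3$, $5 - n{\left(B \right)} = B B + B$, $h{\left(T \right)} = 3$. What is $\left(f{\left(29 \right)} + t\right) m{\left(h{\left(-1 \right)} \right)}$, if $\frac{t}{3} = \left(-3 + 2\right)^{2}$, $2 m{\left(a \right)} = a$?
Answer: $- \frac{45}{2} \approx -22.5$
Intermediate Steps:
$m{\left(a \right)} = \frac{a}{2}$
$t = 3$ ($t = 3 \left(-3 + 2\right)^{2} = 3 \left(-1\right)^{2} = 3 \cdot 1 = 3$)
$n{\left(B \right)} = 5 - B - B^{2}$ ($n{\left(B \right)} = 5 - \left(B B + B\right) = 5 - \left(B^{2} + B\right) = 5 - \left(B + B^{2}\right) = 5 - B - B^{2}$)
$f{\left(J \right)} = -18$ ($f{\left(J \right)} = 1 \left(5 - -5 - \left(-5\right)^{2}\right) - 3 = 1 \left(5 + 5 - 25\right) - 3 = 1 \left(-15\right) - 3 = -15 - 3 = -18$)
$\left(f{\left(29 \right)} + t\right) m{\left(h{\left(-1 \right)} \right)} = \left(-18 + 3\right) \frac{1}{2} \cdot 3 = \left(-15\right) \frac{3}{2} = - \frac{45}{2}$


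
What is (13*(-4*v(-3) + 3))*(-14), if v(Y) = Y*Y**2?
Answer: -20202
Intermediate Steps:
v(Y) = Y**3
(13*(-4*v(-3) + 3))*(-14) = (13*(-4*(-3)**3 + 3))*(-14) = (13*(-4*(-27) + 3))*(-14) = (13*(108 + 3))*(-14) = (13*111)*(-14) = 1443*(-14) = -20202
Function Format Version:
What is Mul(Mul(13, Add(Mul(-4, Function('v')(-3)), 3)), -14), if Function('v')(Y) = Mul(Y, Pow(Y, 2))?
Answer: -20202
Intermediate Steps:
Function('v')(Y) = Pow(Y, 3)
Mul(Mul(13, Add(Mul(-4, Function('v')(-3)), 3)), -14) = Mul(Mul(13, Add(Mul(-4, Pow(-3, 3)), 3)), -14) = Mul(Mul(13, Add(Mul(-4, -27), 3)), -14) = Mul(Mul(13, Add(108, 3)), -14) = Mul(Mul(13, 111), -14) = Mul(1443, -14) = -20202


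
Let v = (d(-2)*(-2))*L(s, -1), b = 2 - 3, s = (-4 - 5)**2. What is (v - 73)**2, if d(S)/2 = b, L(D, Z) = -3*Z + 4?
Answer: 2025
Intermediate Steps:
s = 81 (s = (-9)**2 = 81)
L(D, Z) = 4 - 3*Z
b = -1
d(S) = -2 (d(S) = 2*(-1) = -2)
v = 28 (v = (-2*(-2))*(4 - 3*(-1)) = 4*(4 + 3) = 4*7 = 28)
(v - 73)**2 = (28 - 73)**2 = (-45)**2 = 2025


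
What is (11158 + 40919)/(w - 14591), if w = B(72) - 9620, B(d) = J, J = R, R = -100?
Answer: -52077/24311 ≈ -2.1421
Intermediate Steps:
J = -100
B(d) = -100
w = -9720 (w = -100 - 9620 = -9720)
(11158 + 40919)/(w - 14591) = (11158 + 40919)/(-9720 - 14591) = 52077/(-24311) = 52077*(-1/24311) = -52077/24311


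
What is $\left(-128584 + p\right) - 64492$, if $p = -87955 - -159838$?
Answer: $-121193$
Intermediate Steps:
$p = 71883$ ($p = -87955 + 159838 = 71883$)
$\left(-128584 + p\right) - 64492 = \left(-128584 + 71883\right) - 64492 = -56701 - 64492 = -121193$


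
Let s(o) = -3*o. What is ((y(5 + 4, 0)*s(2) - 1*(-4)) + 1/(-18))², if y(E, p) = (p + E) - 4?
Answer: 219961/324 ≈ 678.89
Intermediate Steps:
y(E, p) = -4 + E + p (y(E, p) = (E + p) - 4 = -4 + E + p)
((y(5 + 4, 0)*s(2) - 1*(-4)) + 1/(-18))² = (((-4 + (5 + 4) + 0)*(-3*2) - 1*(-4)) + 1/(-18))² = (((-4 + 9 + 0)*(-6) + 4) - 1/18)² = ((5*(-6) + 4) - 1/18)² = ((-30 + 4) - 1/18)² = (-26 - 1/18)² = (-469/18)² = 219961/324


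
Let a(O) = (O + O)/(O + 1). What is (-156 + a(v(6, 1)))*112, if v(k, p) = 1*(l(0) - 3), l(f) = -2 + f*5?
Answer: -17192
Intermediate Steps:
l(f) = -2 + 5*f
v(k, p) = -5 (v(k, p) = 1*((-2 + 5*0) - 3) = 1*((-2 + 0) - 3) = 1*(-2 - 3) = 1*(-5) = -5)
a(O) = 2*O/(1 + O) (a(O) = (2*O)/(1 + O) = 2*O/(1 + O))
(-156 + a(v(6, 1)))*112 = (-156 + 2*(-5)/(1 - 5))*112 = (-156 + 2*(-5)/(-4))*112 = (-156 + 2*(-5)*(-¼))*112 = (-156 + 5/2)*112 = -307/2*112 = -17192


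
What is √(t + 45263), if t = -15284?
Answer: 3*√3331 ≈ 173.14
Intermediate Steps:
√(t + 45263) = √(-15284 + 45263) = √29979 = 3*√3331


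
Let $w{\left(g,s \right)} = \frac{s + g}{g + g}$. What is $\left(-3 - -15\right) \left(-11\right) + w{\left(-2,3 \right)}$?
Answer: $- \frac{529}{4} \approx -132.25$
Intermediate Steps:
$w{\left(g,s \right)} = \frac{g + s}{2 g}$
$\left(-3 - -15\right) \left(-11\right) + w{\left(-2,3 \right)} = \left(-3 - -15\right) \left(-11\right) + \frac{-2 + 3}{2 \left(-2\right)} = \left(-3 + 15\right) \left(-11\right) + \frac{1}{2} \left(- \frac{1}{2}\right) 1 = 12 \left(-11\right) - \frac{1}{4} = -132 - \frac{1}{4} = - \frac{529}{4}$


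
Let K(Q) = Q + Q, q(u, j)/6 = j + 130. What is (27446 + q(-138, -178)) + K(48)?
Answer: 27254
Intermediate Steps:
q(u, j) = 780 + 6*j (q(u, j) = 6*(j + 130) = 6*(130 + j) = 780 + 6*j)
K(Q) = 2*Q
(27446 + q(-138, -178)) + K(48) = (27446 + (780 + 6*(-178))) + 2*48 = (27446 + (780 - 1068)) + 96 = (27446 - 288) + 96 = 27158 + 96 = 27254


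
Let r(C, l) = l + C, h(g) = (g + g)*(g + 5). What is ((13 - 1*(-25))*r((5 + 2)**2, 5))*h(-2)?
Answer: -24624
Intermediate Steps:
h(g) = 2*g*(5 + g) (h(g) = (2*g)*(5 + g) = 2*g*(5 + g))
r(C, l) = C + l
((13 - 1*(-25))*r((5 + 2)**2, 5))*h(-2) = ((13 - 1*(-25))*((5 + 2)**2 + 5))*(2*(-2)*(5 - 2)) = ((13 + 25)*(7**2 + 5))*(2*(-2)*3) = (38*(49 + 5))*(-12) = (38*54)*(-12) = 2052*(-12) = -24624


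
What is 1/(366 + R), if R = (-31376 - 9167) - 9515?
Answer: -1/49692 ≈ -2.0124e-5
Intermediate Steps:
R = -50058 (R = -40543 - 9515 = -50058)
1/(366 + R) = 1/(366 - 50058) = 1/(-49692) = -1/49692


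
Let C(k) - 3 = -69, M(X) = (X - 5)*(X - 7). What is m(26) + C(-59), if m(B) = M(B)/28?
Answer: -207/4 ≈ -51.750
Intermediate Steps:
M(X) = (-7 + X)*(-5 + X) (M(X) = (-5 + X)*(-7 + X) = (-7 + X)*(-5 + X))
m(B) = 5/4 - 3*B/7 + B**2/28 (m(B) = (35 + B**2 - 12*B)/28 = (35 + B**2 - 12*B)*(1/28) = 5/4 - 3*B/7 + B**2/28)
C(k) = -66 (C(k) = 3 - 69 = -66)
m(26) + C(-59) = (5/4 - 3/7*26 + (1/28)*26**2) - 66 = (5/4 - 78/7 + (1/28)*676) - 66 = (5/4 - 78/7 + 169/7) - 66 = 57/4 - 66 = -207/4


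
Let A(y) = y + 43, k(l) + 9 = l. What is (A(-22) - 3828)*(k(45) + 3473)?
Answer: -13358763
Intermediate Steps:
k(l) = -9 + l
A(y) = 43 + y
(A(-22) - 3828)*(k(45) + 3473) = ((43 - 22) - 3828)*((-9 + 45) + 3473) = (21 - 3828)*(36 + 3473) = -3807*3509 = -13358763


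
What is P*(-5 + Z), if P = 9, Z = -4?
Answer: -81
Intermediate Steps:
P*(-5 + Z) = 9*(-5 - 4) = 9*(-9) = -81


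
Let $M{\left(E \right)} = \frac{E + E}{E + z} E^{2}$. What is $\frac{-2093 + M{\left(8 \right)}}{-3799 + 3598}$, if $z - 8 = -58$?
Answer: $\frac{44465}{4221} \approx 10.534$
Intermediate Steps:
$z = -50$ ($z = 8 - 58 = -50$)
$M{\left(E \right)} = \frac{2 E^{3}}{-50 + E}$ ($M{\left(E \right)} = \frac{E + E}{E - 50} E^{2} = \frac{2 E}{-50 + E} E^{2} = \frac{2 E^{3}}{-50 + E}$)
$\frac{-2093 + M{\left(8 \right)}}{-3799 + 3598} = \frac{-2093 + \frac{2 \cdot 8^{3}}{-50 + 8}}{-3799 + 3598} = \frac{-2093 + 2 \cdot 512 \frac{1}{-42}}{-201} = \left(-2093 + 2 \cdot 512 \left(- \frac{1}{42}\right)\right) \left(- \frac{1}{201}\right) = \left(-2093 - \frac{512}{21}\right) \left(- \frac{1}{201}\right) = \left(- \frac{44465}{21}\right) \left(- \frac{1}{201}\right) = \frac{44465}{4221}$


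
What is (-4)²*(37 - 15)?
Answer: 352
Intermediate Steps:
(-4)²*(37 - 15) = 16*22 = 352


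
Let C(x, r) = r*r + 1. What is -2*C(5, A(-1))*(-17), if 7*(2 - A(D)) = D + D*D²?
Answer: 10370/49 ≈ 211.63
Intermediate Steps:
A(D) = 2 - D/7 - D³/7 (A(D) = 2 - (D + D*D²)/7 = 2 - (D + D³)/7 = 2 + (-D/7 - D³/7) = 2 - D/7 - D³/7)
C(x, r) = 1 + r² (C(x, r) = r² + 1 = 1 + r²)
-2*C(5, A(-1))*(-17) = -2*(1 + (2 - ⅐*(-1) - ⅐*(-1)³)²)*(-17) = -2*(1 + (2 + ⅐ - ⅐*(-1))²)*(-17) = -2*(1 + (2 + ⅐ + ⅐)²)*(-17) = -2*(1 + (16/7)²)*(-17) = -2*(1 + 256/49)*(-17) = -2*305/49*(-17) = -610/49*(-17) = 10370/49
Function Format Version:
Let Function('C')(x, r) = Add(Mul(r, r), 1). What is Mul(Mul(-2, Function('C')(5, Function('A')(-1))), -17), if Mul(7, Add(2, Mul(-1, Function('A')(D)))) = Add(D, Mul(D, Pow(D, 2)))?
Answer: Rational(10370, 49) ≈ 211.63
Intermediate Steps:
Function('A')(D) = Add(2, Mul(Rational(-1, 7), D), Mul(Rational(-1, 7), Pow(D, 3))) (Function('A')(D) = Add(2, Mul(Rational(-1, 7), Add(D, Mul(D, Pow(D, 2))))) = Add(2, Mul(Rational(-1, 7), Add(D, Pow(D, 3)))) = Add(2, Add(Mul(Rational(-1, 7), D), Mul(Rational(-1, 7), Pow(D, 3)))) = Add(2, Mul(Rational(-1, 7), D), Mul(Rational(-1, 7), Pow(D, 3))))
Function('C')(x, r) = Add(1, Pow(r, 2)) (Function('C')(x, r) = Add(Pow(r, 2), 1) = Add(1, Pow(r, 2)))
Mul(Mul(-2, Function('C')(5, Function('A')(-1))), -17) = Mul(Mul(-2, Add(1, Pow(Add(2, Mul(Rational(-1, 7), -1), Mul(Rational(-1, 7), Pow(-1, 3))), 2))), -17) = Mul(Mul(-2, Add(1, Pow(Add(2, Rational(1, 7), Mul(Rational(-1, 7), -1)), 2))), -17) = Mul(Mul(-2, Add(1, Pow(Add(2, Rational(1, 7), Rational(1, 7)), 2))), -17) = Mul(Mul(-2, Add(1, Pow(Rational(16, 7), 2))), -17) = Mul(Mul(-2, Add(1, Rational(256, 49))), -17) = Mul(Mul(-2, Rational(305, 49)), -17) = Mul(Rational(-610, 49), -17) = Rational(10370, 49)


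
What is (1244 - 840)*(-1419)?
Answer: -573276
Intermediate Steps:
(1244 - 840)*(-1419) = 404*(-1419) = -573276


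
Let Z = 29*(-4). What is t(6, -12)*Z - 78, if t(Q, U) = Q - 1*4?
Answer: -310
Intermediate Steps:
Z = -116
t(Q, U) = -4 + Q (t(Q, U) = Q - 4 = -4 + Q)
t(6, -12)*Z - 78 = (-4 + 6)*(-116) - 78 = 2*(-116) - 78 = -232 - 78 = -310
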